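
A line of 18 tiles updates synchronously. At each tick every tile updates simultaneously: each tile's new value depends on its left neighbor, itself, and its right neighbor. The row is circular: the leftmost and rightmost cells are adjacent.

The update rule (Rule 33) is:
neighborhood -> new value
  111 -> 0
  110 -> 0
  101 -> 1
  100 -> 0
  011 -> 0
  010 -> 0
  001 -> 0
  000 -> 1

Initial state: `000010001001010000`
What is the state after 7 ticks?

111000100000111111

111000100000100111
000010001110000000
111000100000111111
000010001110000000  (repeats tick 2; period 2)
tick 7: 111000100000111111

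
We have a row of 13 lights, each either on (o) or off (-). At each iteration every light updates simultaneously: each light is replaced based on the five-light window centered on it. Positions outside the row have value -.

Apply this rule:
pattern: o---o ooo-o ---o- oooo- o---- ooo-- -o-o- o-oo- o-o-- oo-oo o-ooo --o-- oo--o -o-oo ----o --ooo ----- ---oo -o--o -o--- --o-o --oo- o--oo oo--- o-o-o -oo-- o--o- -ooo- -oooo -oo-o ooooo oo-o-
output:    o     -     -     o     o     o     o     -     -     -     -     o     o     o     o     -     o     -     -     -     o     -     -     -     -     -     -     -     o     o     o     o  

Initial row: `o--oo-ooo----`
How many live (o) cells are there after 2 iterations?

7

o---o---o-ooo
o-o-o-o-oo--o
count of o: 7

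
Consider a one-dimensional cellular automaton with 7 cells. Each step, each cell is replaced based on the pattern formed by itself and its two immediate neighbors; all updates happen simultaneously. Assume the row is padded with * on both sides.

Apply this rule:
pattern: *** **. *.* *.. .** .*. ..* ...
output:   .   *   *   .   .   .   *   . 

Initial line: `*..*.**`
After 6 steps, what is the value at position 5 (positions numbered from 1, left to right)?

*.*.*..
**.*..*
.**..*.
*.*.*.*
**.*.*.
.**.*.*
position 5 holds *

*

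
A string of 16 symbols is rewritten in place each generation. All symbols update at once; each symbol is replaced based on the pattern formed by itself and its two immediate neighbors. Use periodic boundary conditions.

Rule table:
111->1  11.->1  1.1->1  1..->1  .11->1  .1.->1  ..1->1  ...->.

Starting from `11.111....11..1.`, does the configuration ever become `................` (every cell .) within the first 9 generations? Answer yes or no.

1111111..1111111
1111111111111111
1111111111111111  (fixed point — unchanged through generation 9)
generation 9 is 1111111111111111, still not uniform .

no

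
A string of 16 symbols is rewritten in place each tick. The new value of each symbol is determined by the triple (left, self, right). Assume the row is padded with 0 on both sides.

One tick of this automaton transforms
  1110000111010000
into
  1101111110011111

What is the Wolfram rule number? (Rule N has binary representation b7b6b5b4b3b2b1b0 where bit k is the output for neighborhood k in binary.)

position 1: 111 → 1  (bit 7 = 1)
position 2: 110 → 0  (bit 6 = 0)
position 10: 101 → 0  (bit 5 = 0)
position 3: 100 → 1  (bit 4 = 1)
position 0: 011 → 1  (bit 3 = 1)
position 11: 010 → 1  (bit 2 = 1)
position 6: 001 → 1  (bit 1 = 1)
position 4: 000 → 1  (bit 0 = 1)
bits b7..b0 = 10011111 = 159

159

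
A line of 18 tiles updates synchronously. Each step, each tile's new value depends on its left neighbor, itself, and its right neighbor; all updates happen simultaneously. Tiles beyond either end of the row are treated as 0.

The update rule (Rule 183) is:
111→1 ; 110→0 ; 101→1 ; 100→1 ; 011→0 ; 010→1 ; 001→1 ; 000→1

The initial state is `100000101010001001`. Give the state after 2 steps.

011111111111111110

111111111111111111
011111111111111110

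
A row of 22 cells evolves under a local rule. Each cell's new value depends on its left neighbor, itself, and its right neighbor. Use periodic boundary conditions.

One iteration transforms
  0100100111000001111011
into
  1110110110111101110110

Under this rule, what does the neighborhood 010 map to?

1

At position 1 the neighborhood is 010; the next row has 1 there.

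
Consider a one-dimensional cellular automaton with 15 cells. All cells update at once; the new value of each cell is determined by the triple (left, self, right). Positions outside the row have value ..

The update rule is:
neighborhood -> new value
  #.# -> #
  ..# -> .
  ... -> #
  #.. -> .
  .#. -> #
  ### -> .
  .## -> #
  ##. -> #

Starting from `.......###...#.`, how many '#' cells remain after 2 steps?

######.#.#.#.#.
#....#########.
count of #: 10

10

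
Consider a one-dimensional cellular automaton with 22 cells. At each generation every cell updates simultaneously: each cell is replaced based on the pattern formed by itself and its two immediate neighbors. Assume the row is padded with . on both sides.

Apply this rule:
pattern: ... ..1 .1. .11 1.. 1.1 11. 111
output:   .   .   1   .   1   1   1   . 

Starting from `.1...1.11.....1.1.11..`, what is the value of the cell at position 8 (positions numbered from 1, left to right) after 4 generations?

.

generation 1: .11..11.11....1111.11.
generation 2: ..11..11.11......11.11
generation 3: ...11..11.11......11.1
generation 4: ....11..11.11......111
position 8 holds .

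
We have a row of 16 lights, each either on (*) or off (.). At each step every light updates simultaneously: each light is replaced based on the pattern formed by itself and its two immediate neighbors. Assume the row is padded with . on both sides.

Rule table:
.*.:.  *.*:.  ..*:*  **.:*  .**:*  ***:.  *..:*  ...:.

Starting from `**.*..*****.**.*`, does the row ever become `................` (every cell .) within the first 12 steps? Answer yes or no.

**..***...*.**..
*****.**.*..***.
*...*.**..***.**
.*.*..*****.*.**
*...***...*...**
.*.**.**.*.*.***
*..**.**.....*.*
.****.***...*...
**..*.*.**.*.*..
****....**....*.
*..**..****..*.*
.*******..***...
step 12 is .*******..***..., still not uniform .

no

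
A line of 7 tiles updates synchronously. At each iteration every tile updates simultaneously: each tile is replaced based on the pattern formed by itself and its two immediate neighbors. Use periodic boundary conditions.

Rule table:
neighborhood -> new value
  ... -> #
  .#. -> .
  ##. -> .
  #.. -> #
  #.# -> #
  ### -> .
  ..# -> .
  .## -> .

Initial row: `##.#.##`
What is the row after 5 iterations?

#..#...

..#.#..
#..#.##
.#..#..
..#..##
#..#...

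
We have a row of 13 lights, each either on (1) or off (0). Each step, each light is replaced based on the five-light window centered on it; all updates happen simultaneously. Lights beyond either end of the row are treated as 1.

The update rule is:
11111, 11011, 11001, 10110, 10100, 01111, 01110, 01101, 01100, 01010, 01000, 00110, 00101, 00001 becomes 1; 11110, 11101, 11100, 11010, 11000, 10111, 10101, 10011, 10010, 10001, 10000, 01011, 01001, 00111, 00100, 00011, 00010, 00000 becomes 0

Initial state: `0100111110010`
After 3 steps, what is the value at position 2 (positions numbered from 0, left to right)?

1

0100011001010
0110011101100
1111001011110
position 2 holds 1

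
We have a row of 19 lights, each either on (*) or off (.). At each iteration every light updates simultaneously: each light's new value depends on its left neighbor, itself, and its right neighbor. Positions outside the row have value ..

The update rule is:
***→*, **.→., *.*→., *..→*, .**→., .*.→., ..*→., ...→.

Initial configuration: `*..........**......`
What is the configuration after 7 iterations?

.*...........*.....
..*...........*....
...*...........*...
....*...........*..
.....*...........*.
......*...........*
.......*...........

.......*...........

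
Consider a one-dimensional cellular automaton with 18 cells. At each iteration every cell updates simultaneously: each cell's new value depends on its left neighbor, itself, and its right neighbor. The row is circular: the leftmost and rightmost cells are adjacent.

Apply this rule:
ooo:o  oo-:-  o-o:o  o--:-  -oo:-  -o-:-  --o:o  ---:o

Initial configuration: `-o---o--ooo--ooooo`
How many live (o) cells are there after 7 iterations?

iteration 1: o--oo--o-o--o-ooo-
iteration 2: --o---o-o--o-o-o-o
iteration 3: -o--oo-o--o-o-o-o-
iteration 4: o--o--o--o-o-o-o--
iteration 5: --o--o--o-o-o-o--o
iteration 6: -o--o--o-o-o-o--o-
iteration 7: o--o--o-o-o-o--o--
count of o: 7

7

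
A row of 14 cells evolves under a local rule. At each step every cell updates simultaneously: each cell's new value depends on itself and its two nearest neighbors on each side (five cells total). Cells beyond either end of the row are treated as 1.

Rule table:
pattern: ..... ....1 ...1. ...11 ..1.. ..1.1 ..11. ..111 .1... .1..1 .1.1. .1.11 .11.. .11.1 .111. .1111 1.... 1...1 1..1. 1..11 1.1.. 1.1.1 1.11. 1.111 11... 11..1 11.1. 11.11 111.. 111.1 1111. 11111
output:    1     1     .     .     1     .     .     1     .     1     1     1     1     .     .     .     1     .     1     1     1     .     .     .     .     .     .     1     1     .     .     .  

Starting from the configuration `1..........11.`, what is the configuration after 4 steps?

..1......1...1

1.11111111...1
.1.......1...1
.1.11111.1...1
..1......1...1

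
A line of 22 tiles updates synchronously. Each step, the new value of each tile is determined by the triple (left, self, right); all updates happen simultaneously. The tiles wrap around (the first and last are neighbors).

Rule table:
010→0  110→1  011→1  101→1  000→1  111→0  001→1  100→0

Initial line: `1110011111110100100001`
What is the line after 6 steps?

1101111111011100000011

step 1: 0010110000011001001111
step 2: 0101110111111010011001
step 3: 1011011100001100111010
step 4: 0111110101111101101101
step 5: 1100011011000111111110
step 6: 1101111111011100000011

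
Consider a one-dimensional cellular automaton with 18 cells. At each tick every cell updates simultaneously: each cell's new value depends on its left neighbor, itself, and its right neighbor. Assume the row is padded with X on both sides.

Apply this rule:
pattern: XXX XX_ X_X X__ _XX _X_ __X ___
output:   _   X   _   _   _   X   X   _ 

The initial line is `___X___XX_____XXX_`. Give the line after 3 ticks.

_X_X__X_X__X_X__X_

tick 1: __XX__X_X____X__X_
tick 2: _X_X_XX_X___XX_XX_
tick 3: _X_X__X_X__X_X__X_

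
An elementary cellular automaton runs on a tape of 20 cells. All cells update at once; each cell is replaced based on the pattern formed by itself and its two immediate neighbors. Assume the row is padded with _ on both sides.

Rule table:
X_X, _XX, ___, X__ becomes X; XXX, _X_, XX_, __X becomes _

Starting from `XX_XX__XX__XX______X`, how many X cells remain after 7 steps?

9

X_XX_X_X_X_X_XXXXX__
_XX_X_X_X_X_XX____XX
_X_X_X_X_X_XX_XXX_X_
__X_X_X_X_XX_XX__X_X
X__X_X_X_XX_XX_X__X_
_X__X_X_XX_XX_X_X__X
__X__X_XX_XX_X_X_X__
count of X: 9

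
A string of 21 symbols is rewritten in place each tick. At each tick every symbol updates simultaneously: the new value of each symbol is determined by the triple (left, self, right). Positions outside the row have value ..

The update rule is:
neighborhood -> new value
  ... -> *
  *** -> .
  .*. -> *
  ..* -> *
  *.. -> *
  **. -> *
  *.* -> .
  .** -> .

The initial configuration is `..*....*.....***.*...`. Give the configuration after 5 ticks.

***********...*******

tick 1: *************..*.****
tick 2: ............****....*
tick 3: ************...******
tick 4: ...........****.....*
tick 5: ***********...*******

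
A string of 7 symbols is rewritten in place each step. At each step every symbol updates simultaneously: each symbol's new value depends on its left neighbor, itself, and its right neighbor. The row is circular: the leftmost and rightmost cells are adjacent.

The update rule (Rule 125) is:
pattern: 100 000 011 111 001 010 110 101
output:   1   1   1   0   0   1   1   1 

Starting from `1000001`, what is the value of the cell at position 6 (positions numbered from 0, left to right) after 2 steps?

step 1: 1111101
step 2: 0000111
position 6 holds 1

1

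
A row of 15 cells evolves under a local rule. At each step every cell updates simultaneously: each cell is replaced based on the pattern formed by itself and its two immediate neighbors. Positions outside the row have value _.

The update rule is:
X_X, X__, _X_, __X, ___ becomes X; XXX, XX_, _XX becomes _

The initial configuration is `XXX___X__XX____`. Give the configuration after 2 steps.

XXX______XX____

___XXXXXX__XXXX
XXX______XX____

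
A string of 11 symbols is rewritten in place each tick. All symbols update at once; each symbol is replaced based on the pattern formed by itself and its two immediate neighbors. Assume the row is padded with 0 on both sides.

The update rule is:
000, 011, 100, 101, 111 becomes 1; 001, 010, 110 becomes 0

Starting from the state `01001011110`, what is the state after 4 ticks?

00101101010

00100111101
10010111010
01001110101
00101101010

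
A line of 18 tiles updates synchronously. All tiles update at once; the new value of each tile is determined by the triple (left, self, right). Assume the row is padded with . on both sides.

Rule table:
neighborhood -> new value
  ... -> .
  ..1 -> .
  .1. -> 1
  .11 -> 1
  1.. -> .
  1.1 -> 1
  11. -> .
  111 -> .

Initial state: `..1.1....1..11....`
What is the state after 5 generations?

..111....1..1.....
..1......1..1.....
..1......1..1.....  (fixed point — unchanged through generation 5)

..1......1..1.....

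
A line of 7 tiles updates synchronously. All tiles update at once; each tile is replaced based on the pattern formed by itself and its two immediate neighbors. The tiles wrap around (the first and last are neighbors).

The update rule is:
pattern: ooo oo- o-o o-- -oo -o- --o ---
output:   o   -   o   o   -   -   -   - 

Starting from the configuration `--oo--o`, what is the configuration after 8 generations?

o---o--
-o---o-
--o---o
o--o---
-o--o--
--o--o-
---o--o
o---o--

o---o--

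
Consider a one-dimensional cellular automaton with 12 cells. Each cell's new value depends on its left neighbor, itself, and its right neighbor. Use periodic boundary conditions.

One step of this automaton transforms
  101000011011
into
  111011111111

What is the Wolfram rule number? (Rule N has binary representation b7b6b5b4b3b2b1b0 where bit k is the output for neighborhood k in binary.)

position 11: 111 → 1  (bit 7 = 1)
position 0: 110 → 1  (bit 6 = 1)
position 1: 101 → 1  (bit 5 = 1)
position 3: 100 → 0  (bit 4 = 0)
position 7: 011 → 1  (bit 3 = 1)
position 2: 010 → 1  (bit 2 = 1)
position 6: 001 → 1  (bit 1 = 1)
position 4: 000 → 1  (bit 0 = 1)
bits b7..b0 = 11101111 = 239

239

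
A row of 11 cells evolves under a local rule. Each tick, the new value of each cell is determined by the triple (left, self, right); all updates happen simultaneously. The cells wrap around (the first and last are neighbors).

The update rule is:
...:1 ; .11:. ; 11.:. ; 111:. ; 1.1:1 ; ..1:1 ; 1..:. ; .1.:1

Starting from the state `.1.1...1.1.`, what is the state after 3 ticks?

1111.11111.
....1.....1
.1111.11111

.1111.11111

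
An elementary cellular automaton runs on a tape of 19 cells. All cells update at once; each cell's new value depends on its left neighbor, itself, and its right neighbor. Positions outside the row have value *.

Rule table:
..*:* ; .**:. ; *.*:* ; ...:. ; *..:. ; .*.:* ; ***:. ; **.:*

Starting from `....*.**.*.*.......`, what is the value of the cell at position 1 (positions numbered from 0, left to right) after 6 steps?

...***.*****......*
..*..**....*.....*.
.**.*.*...**....***
*.*****..*.*...*...
**....*.****..**..*
.*...***...*.*.*.*.
position 1 holds *

*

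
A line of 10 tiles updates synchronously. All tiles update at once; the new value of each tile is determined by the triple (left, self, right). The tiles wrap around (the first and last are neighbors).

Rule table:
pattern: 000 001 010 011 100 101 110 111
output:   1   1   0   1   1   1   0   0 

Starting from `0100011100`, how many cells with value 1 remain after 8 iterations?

5

1011110011
0110001110
1101111001
0011000111
1110111100
1001100011
0111011110
1100110001
count of 1: 5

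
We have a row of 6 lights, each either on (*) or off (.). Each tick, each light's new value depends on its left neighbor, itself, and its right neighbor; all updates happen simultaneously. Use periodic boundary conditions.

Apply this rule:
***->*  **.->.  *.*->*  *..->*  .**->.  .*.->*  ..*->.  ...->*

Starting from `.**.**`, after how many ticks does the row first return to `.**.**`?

6

*..*..
**.**.
..*..*
*.**.*
.*..*.
.**.**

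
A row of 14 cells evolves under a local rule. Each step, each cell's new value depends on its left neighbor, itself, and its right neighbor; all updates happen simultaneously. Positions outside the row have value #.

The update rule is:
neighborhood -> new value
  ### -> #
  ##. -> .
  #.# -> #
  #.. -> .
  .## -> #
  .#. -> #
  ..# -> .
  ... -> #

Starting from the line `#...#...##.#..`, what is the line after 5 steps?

..#.#.#.#.##..
..#########...
..########..#.
..#######...##
..######..#.##

..######..#.##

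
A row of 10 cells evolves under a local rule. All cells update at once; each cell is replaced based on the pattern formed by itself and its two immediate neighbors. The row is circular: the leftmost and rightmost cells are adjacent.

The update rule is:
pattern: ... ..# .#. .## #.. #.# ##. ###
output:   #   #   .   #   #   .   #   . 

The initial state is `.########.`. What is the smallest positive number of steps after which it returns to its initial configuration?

##......##
.########.

2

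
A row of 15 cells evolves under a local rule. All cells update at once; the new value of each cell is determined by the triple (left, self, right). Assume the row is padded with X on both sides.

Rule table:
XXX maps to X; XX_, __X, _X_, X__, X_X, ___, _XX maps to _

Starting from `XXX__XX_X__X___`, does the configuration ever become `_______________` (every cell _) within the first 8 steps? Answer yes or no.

XX_____________
X______________
_______________
all cells are _ at step 3

yes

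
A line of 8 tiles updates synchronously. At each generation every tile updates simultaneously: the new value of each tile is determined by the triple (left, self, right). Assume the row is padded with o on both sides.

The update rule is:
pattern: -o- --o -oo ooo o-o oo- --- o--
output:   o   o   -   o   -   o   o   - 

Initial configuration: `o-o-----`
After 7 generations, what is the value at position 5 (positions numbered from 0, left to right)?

-

o-o-oooo
o-o--ooo
o-o-o-oo
o-o-o--o
o-o-o-o-
o-o-o-o-  (fixed point — unchanged through generation 7)
position 5 holds -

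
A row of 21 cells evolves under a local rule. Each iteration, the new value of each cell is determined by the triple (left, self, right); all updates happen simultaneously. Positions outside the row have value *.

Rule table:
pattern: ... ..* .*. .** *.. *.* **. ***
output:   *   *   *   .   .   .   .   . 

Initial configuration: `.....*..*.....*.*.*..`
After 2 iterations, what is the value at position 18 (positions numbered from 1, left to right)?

.

iteration 1: .*****.**.*****.*.*.*
iteration 2: ................*.*..
position 18 holds .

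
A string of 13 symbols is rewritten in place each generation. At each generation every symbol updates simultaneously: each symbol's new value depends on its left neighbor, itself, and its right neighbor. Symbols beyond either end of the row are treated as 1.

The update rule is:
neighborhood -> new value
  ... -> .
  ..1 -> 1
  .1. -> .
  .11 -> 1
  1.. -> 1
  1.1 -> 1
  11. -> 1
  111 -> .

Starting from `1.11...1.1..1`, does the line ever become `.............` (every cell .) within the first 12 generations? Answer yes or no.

no

11111.1.1.111
....11.1.11..
1..1111.11111
1111..111....
...1111.11..1
1.11..1111111
1111111......
......11....1
1....1111..11
11..11..1111.
.11111111..11
11......1111.
generation 12 is 11......1111., still not uniform .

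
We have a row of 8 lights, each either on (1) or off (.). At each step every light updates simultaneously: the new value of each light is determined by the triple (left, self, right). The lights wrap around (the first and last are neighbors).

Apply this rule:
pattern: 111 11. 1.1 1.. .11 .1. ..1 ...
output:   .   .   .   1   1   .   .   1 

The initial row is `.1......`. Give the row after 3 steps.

...1111.

step 1: ..111111
step 2: 1.1.....
step 3: ...1111.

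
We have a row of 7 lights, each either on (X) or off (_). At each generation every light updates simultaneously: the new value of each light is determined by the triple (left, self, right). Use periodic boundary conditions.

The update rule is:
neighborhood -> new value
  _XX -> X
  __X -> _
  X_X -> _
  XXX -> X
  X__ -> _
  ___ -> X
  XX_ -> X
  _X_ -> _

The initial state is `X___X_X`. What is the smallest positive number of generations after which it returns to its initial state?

X_X___X
X___X_X

2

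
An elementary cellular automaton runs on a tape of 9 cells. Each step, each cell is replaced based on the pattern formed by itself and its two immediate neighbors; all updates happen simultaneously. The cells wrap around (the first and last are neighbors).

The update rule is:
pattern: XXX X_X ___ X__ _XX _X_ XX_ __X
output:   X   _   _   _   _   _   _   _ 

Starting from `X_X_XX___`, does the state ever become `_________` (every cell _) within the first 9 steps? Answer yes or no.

yes

step 1: _________
all cells are _ at step 1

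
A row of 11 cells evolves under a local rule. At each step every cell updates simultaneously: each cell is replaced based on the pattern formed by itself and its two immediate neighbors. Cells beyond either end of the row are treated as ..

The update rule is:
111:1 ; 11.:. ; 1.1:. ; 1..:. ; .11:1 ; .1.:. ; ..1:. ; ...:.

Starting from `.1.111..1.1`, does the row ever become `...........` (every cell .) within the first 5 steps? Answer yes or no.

yes

...11......
...1.......
...........
all cells are . at step 3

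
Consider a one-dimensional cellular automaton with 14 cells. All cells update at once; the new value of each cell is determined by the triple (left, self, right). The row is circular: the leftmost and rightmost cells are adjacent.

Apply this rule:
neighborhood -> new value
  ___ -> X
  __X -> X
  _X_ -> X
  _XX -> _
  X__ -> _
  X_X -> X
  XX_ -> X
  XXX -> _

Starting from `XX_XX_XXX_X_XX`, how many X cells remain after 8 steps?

_XX_XX__XXXX__
X_XX_X_X___X_X
XX_XXXXX_XXXX_
_XX____XX___XX
X_X_XXX_X_XX_X
XXXX__XXXX_XX_
___X_X___XX_XX
_XXXXX_XX_XX_X
count of X: 10

10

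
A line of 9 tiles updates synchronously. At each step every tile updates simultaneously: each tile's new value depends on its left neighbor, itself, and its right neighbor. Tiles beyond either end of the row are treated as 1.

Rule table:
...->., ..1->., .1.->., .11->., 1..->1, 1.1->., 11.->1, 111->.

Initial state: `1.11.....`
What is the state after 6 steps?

11..11...

step 1: 1..11....
step 2: 11..11...
step 3: .11..11..
step 4: ..11..11.
step 5: 1..11..1.
step 6: 11..11...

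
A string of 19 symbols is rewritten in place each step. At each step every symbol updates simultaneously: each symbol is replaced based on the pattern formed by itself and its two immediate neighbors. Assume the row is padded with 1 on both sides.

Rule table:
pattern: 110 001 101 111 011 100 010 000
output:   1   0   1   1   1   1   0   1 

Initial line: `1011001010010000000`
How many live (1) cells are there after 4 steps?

17

step 1: 1111100101001111110
step 2: 1111110010101111111
step 3: 1111111001011111111
step 4: 1111111100111111111
count of 1: 17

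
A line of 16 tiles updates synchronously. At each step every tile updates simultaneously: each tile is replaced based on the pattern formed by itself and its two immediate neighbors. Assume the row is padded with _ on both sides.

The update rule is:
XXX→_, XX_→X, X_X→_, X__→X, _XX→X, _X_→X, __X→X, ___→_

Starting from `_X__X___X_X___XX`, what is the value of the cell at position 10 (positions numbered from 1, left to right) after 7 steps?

XXXXXX_XX_XX_XXX
X____X_XX_XX_X_X
XX__XX_XX_XX_X_X
XXXXXX_XX_XX_X_X
X____X_XX_XX_X_X  (repeats step 2; period 3)
step 7: XXXXXX_XX_XX_X_X
position 10 holds _

_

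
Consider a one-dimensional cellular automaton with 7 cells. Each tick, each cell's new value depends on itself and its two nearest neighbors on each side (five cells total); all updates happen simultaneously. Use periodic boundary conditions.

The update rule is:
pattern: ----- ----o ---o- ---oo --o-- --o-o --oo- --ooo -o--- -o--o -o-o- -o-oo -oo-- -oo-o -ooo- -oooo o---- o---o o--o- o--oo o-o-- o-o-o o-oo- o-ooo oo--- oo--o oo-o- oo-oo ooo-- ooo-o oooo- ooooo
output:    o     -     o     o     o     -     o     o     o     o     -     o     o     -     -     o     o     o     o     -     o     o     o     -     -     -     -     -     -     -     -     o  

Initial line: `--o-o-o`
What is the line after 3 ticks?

oo--o-o
---o-o-
o-o--oo

o-o--oo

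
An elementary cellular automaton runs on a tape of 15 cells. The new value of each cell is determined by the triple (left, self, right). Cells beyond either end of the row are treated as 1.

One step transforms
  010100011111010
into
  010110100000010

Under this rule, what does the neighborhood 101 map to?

At position 0 the neighborhood is 101; the next row has 0 there.

0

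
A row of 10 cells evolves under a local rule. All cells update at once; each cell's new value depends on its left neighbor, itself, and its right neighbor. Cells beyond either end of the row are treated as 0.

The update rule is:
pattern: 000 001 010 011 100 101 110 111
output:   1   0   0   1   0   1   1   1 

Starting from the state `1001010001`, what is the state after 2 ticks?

1110000001

0000100100
1110000001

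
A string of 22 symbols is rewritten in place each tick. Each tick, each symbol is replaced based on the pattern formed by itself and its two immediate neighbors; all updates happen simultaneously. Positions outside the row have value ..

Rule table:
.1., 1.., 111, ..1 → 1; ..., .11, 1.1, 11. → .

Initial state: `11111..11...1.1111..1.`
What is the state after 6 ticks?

tick 1: .111.11..1.11..11.1111
tick 2: 1.1....111...11....11.
tick 3: 1.11..1.1.1.1..1..1..1
tick 4: 1...111.1.1.1111111111
tick 5: 11.1.1..1.1..11111111.
tick 6: ...1.1111.111.111111.1

...1.1111.111.111111.1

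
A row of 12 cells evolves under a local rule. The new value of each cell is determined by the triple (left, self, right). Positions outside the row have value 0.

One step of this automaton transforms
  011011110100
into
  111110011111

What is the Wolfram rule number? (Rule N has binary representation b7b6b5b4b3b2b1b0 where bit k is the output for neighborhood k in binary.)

127

position 5: 111 → 0  (bit 7 = 0)
position 2: 110 → 1  (bit 6 = 1)
position 3: 101 → 1  (bit 5 = 1)
position 10: 100 → 1  (bit 4 = 1)
position 1: 011 → 1  (bit 3 = 1)
position 9: 010 → 1  (bit 2 = 1)
position 0: 001 → 1  (bit 1 = 1)
position 11: 000 → 1  (bit 0 = 1)
bits b7..b0 = 01111111 = 127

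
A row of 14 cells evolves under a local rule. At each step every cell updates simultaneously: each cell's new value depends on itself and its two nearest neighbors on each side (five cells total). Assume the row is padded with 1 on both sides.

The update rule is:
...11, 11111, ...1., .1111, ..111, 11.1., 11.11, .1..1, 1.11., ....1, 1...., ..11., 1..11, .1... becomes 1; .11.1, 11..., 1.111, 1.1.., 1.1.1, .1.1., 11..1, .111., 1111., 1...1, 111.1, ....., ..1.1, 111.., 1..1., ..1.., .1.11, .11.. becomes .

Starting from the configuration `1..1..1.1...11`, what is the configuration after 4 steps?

....1....1.111
.111.1111...11
1...1.1....111
...1...1111111

...1...1111111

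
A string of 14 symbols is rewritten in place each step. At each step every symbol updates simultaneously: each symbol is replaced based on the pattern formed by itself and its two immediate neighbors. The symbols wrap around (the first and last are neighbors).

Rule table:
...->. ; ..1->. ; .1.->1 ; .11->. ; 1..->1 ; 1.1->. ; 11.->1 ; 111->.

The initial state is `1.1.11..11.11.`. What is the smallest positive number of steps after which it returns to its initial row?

1.1..11..1..1.
1.11..11.11.1.
1..11..1..1.1.
11..11.11.1.1.
.11..1..1.1.1.
..11.11.1.1.11
1..1..1.1.1..1
11.11.1.1.11..
.1..1.1.1..11.
.11.1.1.11..11
..1.1.1..11..1
1.1.1.11..11.1
1.1.1..11..1..
1.1.11..11.11.

14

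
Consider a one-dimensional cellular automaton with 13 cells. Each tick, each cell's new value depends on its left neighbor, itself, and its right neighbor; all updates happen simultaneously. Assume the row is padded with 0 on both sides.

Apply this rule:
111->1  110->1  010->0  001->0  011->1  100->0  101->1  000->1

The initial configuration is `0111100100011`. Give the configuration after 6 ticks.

0111100001011
0111101100111
0111111100111
0111111100111  (fixed point — unchanged through tick 6)

0111111100111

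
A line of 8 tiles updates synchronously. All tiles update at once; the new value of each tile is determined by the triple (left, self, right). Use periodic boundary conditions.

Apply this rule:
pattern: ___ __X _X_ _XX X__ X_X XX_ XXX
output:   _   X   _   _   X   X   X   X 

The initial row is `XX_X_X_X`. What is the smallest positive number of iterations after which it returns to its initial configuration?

8

XXX_X_X_
_XXX_X_X
X_XXX_X_
_X_XXX_X
X_X_XXX_
_X_X_XXX
X_X_X_XX
XX_X_X_X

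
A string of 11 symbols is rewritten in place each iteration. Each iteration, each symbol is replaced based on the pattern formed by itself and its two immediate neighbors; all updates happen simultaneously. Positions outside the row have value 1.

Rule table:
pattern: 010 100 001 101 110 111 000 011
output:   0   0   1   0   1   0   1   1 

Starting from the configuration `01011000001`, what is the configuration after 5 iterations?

01100110101

iteration 1: 00011011111
iteration 2: 01111010000
iteration 3: 01001000111
iteration 4: 00010011100
iteration 5: 01100110101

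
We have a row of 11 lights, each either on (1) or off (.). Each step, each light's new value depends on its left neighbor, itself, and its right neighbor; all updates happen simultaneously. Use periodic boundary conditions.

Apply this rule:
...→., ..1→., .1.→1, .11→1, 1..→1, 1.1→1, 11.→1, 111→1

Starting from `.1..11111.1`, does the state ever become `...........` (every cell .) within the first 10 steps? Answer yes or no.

step 1: 111.1111111
step 2: 11111111111
step 3: 11111111111  (fixed point — unchanged through step 10)
step 10 is 11111111111, still not uniform .

no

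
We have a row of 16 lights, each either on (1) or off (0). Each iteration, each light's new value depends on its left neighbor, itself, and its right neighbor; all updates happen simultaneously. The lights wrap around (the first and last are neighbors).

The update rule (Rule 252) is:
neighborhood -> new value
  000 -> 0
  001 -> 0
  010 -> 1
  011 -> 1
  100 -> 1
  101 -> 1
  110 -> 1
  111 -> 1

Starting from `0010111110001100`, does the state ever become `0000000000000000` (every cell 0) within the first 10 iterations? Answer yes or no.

no

iteration 1: 0011111111001110
iteration 2: 0011111111101111
iteration 3: 1011111111111111
iteration 4: 1111111111111111
iteration 5: 1111111111111111  (fixed point — unchanged through iteration 10)
iteration 10 is 1111111111111111, still not uniform 0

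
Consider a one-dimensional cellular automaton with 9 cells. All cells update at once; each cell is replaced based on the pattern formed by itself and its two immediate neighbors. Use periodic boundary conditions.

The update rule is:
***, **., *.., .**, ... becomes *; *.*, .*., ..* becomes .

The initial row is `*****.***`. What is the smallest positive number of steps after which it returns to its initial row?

1

*****.***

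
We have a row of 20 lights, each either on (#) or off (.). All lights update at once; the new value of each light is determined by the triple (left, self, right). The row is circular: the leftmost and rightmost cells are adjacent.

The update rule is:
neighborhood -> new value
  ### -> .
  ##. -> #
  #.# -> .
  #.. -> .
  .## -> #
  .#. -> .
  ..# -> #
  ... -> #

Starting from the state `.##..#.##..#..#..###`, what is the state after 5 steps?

.#......####.#.#.##.

.##.#..##.#..#..##.#
.##...###...#..###..
###.###.#.##..##.#.#
..#.#.#...##.###...#
.#......####.#.#.##.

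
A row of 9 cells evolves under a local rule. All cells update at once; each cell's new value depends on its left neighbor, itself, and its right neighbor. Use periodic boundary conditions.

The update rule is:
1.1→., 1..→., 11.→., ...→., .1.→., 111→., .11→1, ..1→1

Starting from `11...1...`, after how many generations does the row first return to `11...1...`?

9

1...1...1
...1...11
..1...11.
.1...11..
1...11...
...11...1
..11...1.
.11...1..
11...1...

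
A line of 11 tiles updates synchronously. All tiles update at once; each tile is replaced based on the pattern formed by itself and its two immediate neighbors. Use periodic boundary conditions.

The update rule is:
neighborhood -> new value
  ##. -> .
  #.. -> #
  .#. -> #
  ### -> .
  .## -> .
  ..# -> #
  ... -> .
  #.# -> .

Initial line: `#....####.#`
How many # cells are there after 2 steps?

6

step 1: .#..#......
step 2: ######.....
count of #: 6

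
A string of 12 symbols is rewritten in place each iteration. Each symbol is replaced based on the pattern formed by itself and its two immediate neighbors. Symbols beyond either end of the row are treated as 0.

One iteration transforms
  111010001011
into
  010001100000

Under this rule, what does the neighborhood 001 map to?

At position 7 the neighborhood is 001; the next row has 0 there.

0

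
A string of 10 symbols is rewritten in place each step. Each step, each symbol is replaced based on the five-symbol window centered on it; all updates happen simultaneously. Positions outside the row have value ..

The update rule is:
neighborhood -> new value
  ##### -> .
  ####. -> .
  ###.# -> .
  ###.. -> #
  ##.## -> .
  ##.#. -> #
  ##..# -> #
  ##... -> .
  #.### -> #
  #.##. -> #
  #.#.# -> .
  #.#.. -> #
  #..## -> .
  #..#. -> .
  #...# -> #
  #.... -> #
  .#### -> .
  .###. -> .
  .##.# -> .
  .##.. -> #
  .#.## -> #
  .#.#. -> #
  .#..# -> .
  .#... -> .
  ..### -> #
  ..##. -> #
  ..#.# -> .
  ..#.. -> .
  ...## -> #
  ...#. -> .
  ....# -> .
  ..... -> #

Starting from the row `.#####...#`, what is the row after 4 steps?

.####..###

##...#.#..
##.#..##.#
#.##..#.##
.####..###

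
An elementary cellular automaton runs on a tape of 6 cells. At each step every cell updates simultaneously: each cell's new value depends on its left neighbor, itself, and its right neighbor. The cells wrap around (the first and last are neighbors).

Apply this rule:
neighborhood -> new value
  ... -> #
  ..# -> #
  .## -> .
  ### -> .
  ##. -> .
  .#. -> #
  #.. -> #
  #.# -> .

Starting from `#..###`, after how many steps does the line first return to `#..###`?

2

.##...
#..###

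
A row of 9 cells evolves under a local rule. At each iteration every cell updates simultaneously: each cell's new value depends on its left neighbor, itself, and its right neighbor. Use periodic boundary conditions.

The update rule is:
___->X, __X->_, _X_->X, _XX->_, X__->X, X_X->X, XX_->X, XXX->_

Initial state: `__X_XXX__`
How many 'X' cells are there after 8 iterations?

4

X_XX__XXX
XX_XX____
_XX_XXXX_
__XX___XX
X__XXX__X
XX___XX__
_XXX__XX_
___XX__XX
count of X: 4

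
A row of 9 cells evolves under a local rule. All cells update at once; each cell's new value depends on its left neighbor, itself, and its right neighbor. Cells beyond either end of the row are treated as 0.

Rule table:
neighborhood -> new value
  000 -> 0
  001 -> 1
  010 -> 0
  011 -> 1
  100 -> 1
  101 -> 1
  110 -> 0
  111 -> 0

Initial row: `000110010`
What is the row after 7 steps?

step 1: 001101101
step 2: 011011010
step 3: 110110101
step 4: 101101010
step 5: 011010101
step 6: 110101010
step 7: 101010101

101010101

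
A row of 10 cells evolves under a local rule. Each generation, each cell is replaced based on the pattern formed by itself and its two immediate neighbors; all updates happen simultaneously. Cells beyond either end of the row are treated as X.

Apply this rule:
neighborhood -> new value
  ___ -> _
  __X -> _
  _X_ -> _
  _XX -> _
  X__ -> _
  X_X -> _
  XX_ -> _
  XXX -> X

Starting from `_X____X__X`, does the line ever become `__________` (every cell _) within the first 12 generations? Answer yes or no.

__________
all cells are _ at generation 1

yes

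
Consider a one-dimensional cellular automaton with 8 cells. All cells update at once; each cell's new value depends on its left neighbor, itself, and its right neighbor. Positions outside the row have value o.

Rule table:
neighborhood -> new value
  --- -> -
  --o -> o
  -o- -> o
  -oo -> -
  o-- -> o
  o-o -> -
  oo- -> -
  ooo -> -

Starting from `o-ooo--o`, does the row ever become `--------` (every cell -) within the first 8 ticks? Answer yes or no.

yes

-----oo-
o---o---
-o-ooo-o
-o------
-oo----o
---o--o-
o-ooooo-
--------
all cells are - at tick 8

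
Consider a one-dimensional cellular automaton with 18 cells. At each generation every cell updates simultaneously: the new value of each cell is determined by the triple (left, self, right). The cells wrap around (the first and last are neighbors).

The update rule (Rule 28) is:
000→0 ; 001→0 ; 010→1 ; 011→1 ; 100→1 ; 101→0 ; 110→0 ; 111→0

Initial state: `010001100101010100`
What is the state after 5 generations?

010101010101010101

011001010101010110
010101010101010101
010101010101010101  (fixed point — unchanged through generation 5)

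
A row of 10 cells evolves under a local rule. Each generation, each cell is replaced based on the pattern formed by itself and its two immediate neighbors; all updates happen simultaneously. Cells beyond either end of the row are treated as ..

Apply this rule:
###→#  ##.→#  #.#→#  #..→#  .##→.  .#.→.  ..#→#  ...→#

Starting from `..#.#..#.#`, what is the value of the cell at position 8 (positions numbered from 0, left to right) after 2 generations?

.

##.#.##.#.
.##.#.##.#
position 8 holds .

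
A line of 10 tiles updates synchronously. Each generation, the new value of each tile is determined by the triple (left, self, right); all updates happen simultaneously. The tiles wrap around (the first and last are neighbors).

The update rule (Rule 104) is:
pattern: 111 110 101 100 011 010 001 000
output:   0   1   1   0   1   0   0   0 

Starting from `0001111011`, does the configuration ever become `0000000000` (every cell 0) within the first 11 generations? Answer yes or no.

yes

0001001111
0000001001
0000000000
all cells are 0 at generation 3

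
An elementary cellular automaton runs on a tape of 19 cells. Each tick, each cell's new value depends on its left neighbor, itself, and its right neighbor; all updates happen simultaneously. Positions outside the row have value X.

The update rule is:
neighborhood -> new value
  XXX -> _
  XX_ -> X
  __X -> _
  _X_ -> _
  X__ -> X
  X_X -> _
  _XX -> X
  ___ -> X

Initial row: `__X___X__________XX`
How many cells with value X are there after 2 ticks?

X__XX__XXXXXXXXX_X_
XX_XXX_X_______X___
count of X: 7

7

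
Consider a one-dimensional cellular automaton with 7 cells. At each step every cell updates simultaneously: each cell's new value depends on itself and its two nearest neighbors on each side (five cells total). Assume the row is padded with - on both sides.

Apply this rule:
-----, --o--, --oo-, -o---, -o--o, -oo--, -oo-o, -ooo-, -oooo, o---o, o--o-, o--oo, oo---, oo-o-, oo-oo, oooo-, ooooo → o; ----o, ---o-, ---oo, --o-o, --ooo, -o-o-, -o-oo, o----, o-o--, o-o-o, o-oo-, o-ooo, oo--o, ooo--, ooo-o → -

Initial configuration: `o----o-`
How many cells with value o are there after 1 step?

step 1: oo---oo
count of o: 4

4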